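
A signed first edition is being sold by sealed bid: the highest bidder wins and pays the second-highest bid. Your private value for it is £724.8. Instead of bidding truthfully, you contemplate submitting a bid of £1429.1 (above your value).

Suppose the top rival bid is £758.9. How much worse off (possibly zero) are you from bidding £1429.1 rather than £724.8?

£34.1

Bidding your value £724.8: you lose (since £724.8 < £758.9). Payoff £0.
Bidding £1429.1: you win and pay £758.9. Payoff £724.8 − £758.9 = −£34.1.
The competing bid £758.9 lies between your value and your inflated bid, so overbidding wins an item priced above your value.
Loss from deviating = £0 − (−£34.1) = £34.1.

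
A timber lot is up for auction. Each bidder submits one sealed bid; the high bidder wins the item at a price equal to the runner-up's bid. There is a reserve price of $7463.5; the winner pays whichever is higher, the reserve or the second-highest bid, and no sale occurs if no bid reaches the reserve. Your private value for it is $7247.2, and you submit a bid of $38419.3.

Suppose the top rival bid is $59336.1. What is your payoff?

$0

Your bid $38419.3 is below the highest competing bid $59336.1, so you lose. Payoff $0.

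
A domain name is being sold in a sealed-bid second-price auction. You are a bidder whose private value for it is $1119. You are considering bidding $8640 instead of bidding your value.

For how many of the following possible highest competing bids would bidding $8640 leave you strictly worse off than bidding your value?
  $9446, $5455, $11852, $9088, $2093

The deviation hurts exactly when the highest competing bid lies strictly between $1119 and $8640 — overbidding then wins at a price above your value.
$9446: above both → same outcome either way.
$5455: inside the interval → strictly worse (loss $4336).
$11852: above both → same outcome either way.
$9088: above both → same outcome either way.
$2093: inside the interval → strictly worse (loss $974).
Count: 2.

2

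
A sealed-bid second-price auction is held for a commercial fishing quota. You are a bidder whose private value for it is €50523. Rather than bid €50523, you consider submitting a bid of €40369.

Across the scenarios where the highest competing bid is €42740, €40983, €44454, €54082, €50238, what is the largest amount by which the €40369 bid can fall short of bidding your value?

€42740: truthful gives €7783, deviation gives €0 → loss €7783.
€40983: truthful gives €9540, deviation gives €0 → loss €9540.
€44454: truthful gives €6069, deviation gives €0 → loss €6069.
€54082: same outcome either way → loss €0.
€50238: truthful gives €285, deviation gives €0 → loss €285.
Maximum loss: €9540.

€9540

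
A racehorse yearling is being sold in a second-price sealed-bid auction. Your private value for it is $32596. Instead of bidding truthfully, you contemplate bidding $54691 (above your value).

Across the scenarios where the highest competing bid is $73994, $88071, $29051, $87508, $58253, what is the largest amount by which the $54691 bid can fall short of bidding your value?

$73994: same outcome either way → loss $0.
$88071: same outcome either way → loss $0.
$29051: same outcome either way → loss $0.
$87508: same outcome either way → loss $0.
$58253: same outcome either way → loss $0.
Maximum loss: $0.

$0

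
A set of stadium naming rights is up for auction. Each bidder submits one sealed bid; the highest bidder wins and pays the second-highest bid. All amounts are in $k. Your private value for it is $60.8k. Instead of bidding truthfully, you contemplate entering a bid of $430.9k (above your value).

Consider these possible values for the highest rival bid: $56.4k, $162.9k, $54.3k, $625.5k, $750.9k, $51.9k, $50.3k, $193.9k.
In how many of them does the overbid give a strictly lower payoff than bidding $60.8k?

The deviation hurts exactly when the highest competing bid lies strictly between $60.8k and $430.9k — overbidding then wins at a price above your value.
$56.4k: below both → same outcome either way.
$162.9k: inside the interval → strictly worse (loss $102.1k).
$54.3k: below both → same outcome either way.
$625.5k: above both → same outcome either way.
$750.9k: above both → same outcome either way.
$51.9k: below both → same outcome either way.
$50.3k: below both → same outcome either way.
$193.9k: inside the interval → strictly worse (loss $133.1k).
Count: 2.

2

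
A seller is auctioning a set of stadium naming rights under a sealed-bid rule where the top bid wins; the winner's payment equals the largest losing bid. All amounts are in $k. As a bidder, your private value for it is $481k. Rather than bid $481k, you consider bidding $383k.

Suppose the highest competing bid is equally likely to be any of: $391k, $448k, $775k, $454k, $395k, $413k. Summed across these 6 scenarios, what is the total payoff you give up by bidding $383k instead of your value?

$304k

The deviation costs you only when the competing bid falls strictly between $383k and $481k; elsewhere both bids give the same outcome.
$391k: truthful payoff $90k, deviation payoff $0k → loss $90k.
$448k: truthful payoff $33k, deviation payoff $0k → loss $33k.
$775k: outcomes coincide → loss $0k.
$454k: truthful payoff $27k, deviation payoff $0k → loss $27k.
$395k: truthful payoff $86k, deviation payoff $0k → loss $86k.
$413k: truthful payoff $68k, deviation payoff $0k → loss $68k.
Total loss = $90k + $33k + $27k + $86k + $68k = $304k.
Because the price is fixed by the runner-up's bid, deviating from your value can only change a good outcome into a bad one — never the reverse.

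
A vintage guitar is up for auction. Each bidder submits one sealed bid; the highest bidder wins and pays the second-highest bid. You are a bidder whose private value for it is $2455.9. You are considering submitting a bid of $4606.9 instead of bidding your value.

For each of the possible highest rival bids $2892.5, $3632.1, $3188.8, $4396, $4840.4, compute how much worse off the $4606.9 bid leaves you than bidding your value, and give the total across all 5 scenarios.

The deviation costs you only when the competing bid falls strictly between $2455.9 and $4606.9; elsewhere both bids give the same outcome.
$2892.5: truthful payoff $0, deviation payoff −$436.6 → loss $436.6.
$3632.1: truthful payoff $0, deviation payoff −$1176.2 → loss $1176.2.
$3188.8: truthful payoff $0, deviation payoff −$732.9 → loss $732.9.
$4396: truthful payoff $0, deviation payoff −$1940.1 → loss $1940.1.
$4840.4: outcomes coincide → loss $0.
Total loss = $436.6 + $1176.2 + $732.9 + $1940.1 = $4285.8.

$4285.8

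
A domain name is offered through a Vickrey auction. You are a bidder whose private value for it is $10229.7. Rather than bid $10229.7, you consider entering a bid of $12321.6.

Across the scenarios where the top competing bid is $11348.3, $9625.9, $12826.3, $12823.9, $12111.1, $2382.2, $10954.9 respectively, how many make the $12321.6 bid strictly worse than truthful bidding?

3

The deviation hurts exactly when the highest competing bid lies strictly between $10229.7 and $12321.6 — overbidding then wins at a price above your value.
$11348.3: inside the interval → strictly worse (loss $1118.6).
$9625.9: below both → same outcome either way.
$12826.3: above both → same outcome either way.
$12823.9: above both → same outcome either way.
$12111.1: inside the interval → strictly worse (loss $1881.4).
$2382.2: below both → same outcome either way.
$10954.9: inside the interval → strictly worse (loss $725.2).
Count: 3.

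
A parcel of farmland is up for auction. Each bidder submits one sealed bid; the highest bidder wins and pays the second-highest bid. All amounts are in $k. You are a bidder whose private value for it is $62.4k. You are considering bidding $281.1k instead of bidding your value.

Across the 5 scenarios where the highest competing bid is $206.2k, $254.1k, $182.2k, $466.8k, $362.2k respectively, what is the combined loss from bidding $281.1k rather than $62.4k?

The deviation costs you only when the competing bid falls strictly between $62.4k and $281.1k; elsewhere both bids give the same outcome.
$206.2k: truthful payoff $0k, deviation payoff −$143.8k → loss $143.8k.
$254.1k: truthful payoff $0k, deviation payoff −$191.7k → loss $191.7k.
$182.2k: truthful payoff $0k, deviation payoff −$119.8k → loss $119.8k.
$466.8k: outcomes coincide → loss $0k.
$362.2k: outcomes coincide → loss $0k.
Total loss = $143.8k + $191.7k + $119.8k = $455.3k.

$455.3k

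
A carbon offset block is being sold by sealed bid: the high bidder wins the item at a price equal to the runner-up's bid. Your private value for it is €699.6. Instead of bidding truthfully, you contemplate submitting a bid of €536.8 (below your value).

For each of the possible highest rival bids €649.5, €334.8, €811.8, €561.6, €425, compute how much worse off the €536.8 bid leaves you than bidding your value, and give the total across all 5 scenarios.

€188.1

The deviation costs you only when the competing bid falls strictly between €536.8 and €699.6; elsewhere both bids give the same outcome.
€649.5: truthful payoff €50.1, deviation payoff €0 → loss €50.1.
€334.8: outcomes coincide → loss €0.
€811.8: outcomes coincide → loss €0.
€561.6: truthful payoff €138, deviation payoff €0 → loss €138.
€425: outcomes coincide → loss €0.
Total loss = €50.1 + €138 = €188.1.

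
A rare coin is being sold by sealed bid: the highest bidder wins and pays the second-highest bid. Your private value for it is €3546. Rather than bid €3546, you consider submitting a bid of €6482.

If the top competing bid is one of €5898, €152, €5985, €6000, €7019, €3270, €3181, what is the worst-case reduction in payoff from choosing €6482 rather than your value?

€5898: truthful gives €0, deviation gives −€2352 → loss €2352.
€152: same outcome either way → loss €0.
€5985: truthful gives €0, deviation gives −€2439 → loss €2439.
€6000: truthful gives €0, deviation gives −€2454 → loss €2454.
€7019: same outcome either way → loss €0.
€3270: same outcome either way → loss €0.
€3181: same outcome either way → loss €0.
Maximum loss: €2454.

€2454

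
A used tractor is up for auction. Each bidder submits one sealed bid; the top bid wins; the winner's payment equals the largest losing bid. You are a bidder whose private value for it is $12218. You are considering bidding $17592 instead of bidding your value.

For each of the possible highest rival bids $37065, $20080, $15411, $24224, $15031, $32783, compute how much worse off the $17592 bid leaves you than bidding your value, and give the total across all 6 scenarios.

$6006

The deviation costs you only when the competing bid falls strictly between $12218 and $17592; elsewhere both bids give the same outcome.
$37065: outcomes coincide → loss $0.
$20080: outcomes coincide → loss $0.
$15411: truthful payoff $0, deviation payoff −$3193 → loss $3193.
$24224: outcomes coincide → loss $0.
$15031: truthful payoff $0, deviation payoff −$2813 → loss $2813.
$32783: outcomes coincide → loss $0.
Total loss = $3193 + $2813 = $6006.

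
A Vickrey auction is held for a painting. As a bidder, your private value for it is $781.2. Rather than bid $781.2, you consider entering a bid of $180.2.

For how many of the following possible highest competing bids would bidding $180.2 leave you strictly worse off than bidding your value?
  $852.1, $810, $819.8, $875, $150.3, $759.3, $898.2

1

The deviation hurts exactly when the highest competing bid lies strictly between $180.2 and $781.2 — underbidding then forfeits a profitable win.
$852.1: above both → same outcome either way.
$810: above both → same outcome either way.
$819.8: above both → same outcome either way.
$875: above both → same outcome either way.
$150.3: below both → same outcome either way.
$759.3: inside the interval → strictly worse (loss $21.9).
$898.2: above both → same outcome either way.
Count: 1.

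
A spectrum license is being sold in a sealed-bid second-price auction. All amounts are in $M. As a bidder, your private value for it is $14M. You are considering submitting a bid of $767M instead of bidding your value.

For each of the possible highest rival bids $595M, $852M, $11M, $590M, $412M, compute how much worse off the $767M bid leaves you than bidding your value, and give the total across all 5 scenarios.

The deviation costs you only when the competing bid falls strictly between $14M and $767M; elsewhere both bids give the same outcome.
$595M: truthful payoff $0M, deviation payoff −$581M → loss $581M.
$852M: outcomes coincide → loss $0M.
$11M: outcomes coincide → loss $0M.
$590M: truthful payoff $0M, deviation payoff −$576M → loss $576M.
$412M: truthful payoff $0M, deviation payoff −$398M → loss $398M.
Total loss = $581M + $576M + $398M = $1555M.

$1555M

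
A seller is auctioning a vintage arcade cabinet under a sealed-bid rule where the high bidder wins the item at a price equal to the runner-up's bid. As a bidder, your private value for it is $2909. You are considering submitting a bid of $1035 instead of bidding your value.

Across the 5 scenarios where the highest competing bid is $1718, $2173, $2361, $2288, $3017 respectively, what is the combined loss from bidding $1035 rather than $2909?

The deviation costs you only when the competing bid falls strictly between $1035 and $2909; elsewhere both bids give the same outcome.
$1718: truthful payoff $1191, deviation payoff $0 → loss $1191.
$2173: truthful payoff $736, deviation payoff $0 → loss $736.
$2361: truthful payoff $548, deviation payoff $0 → loss $548.
$2288: truthful payoff $621, deviation payoff $0 → loss $621.
$3017: outcomes coincide → loss $0.
Total loss = $1191 + $736 + $548 + $621 = $3096.

$3096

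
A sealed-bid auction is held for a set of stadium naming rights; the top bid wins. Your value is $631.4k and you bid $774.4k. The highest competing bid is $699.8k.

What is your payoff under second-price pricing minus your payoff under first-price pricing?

You have the highest bid, so you win under either rule.
Second-price: pay $699.8k → payoff −$68.4k.
First-price: pay your own bid $774.4k → payoff −$143k.
Difference = −$68.4k − (−$143k) = $74.6k.

$74.6k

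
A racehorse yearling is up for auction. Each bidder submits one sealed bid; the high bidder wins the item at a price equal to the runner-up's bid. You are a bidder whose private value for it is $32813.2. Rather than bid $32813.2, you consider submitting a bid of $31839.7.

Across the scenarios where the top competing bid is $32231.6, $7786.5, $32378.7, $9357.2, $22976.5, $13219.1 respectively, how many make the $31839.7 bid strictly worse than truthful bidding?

2

The deviation hurts exactly when the highest competing bid lies strictly between $31839.7 and $32813.2 — underbidding then forfeits a profitable win.
$32231.6: inside the interval → strictly worse (loss $581.6).
$7786.5: below both → same outcome either way.
$32378.7: inside the interval → strictly worse (loss $434.5).
$9357.2: below both → same outcome either way.
$22976.5: below both → same outcome either way.
$13219.1: below both → same outcome either way.
Count: 2.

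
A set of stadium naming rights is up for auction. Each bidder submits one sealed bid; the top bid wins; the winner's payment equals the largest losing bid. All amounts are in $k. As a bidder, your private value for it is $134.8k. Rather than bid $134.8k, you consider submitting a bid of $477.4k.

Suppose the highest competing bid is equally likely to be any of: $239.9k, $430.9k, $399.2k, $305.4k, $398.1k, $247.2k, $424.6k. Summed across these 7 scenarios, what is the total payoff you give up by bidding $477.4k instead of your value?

$1501.7k

The deviation costs you only when the competing bid falls strictly between $134.8k and $477.4k; elsewhere both bids give the same outcome.
$239.9k: truthful payoff $0k, deviation payoff −$105.1k → loss $105.1k.
$430.9k: truthful payoff $0k, deviation payoff −$296.1k → loss $296.1k.
$399.2k: truthful payoff $0k, deviation payoff −$264.4k → loss $264.4k.
$305.4k: truthful payoff $0k, deviation payoff −$170.6k → loss $170.6k.
$398.1k: truthful payoff $0k, deviation payoff −$263.3k → loss $263.3k.
$247.2k: truthful payoff $0k, deviation payoff −$112.4k → loss $112.4k.
$424.6k: truthful payoff $0k, deviation payoff −$289.8k → loss $289.8k.
Total loss = $105.1k + $296.1k + $264.4k + $170.6k + $263.3k + $112.4k + $289.8k = $1501.7k.
In a second-price auction your bid sets only whether you win, not what you pay, so bidding your true value is weakly dominant.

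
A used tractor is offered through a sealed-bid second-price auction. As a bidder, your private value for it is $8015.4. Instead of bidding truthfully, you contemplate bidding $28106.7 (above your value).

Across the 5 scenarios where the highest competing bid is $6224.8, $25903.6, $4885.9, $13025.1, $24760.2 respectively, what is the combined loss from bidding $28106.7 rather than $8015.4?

The deviation costs you only when the competing bid falls strictly between $8015.4 and $28106.7; elsewhere both bids give the same outcome.
$6224.8: outcomes coincide → loss $0.
$25903.6: truthful payoff $0, deviation payoff −$17888.2 → loss $17888.2.
$4885.9: outcomes coincide → loss $0.
$13025.1: truthful payoff $0, deviation payoff −$5009.7 → loss $5009.7.
$24760.2: truthful payoff $0, deviation payoff −$16744.8 → loss $16744.8.
Total loss = $17888.2 + $5009.7 + $16744.8 = $39642.7.

$39642.7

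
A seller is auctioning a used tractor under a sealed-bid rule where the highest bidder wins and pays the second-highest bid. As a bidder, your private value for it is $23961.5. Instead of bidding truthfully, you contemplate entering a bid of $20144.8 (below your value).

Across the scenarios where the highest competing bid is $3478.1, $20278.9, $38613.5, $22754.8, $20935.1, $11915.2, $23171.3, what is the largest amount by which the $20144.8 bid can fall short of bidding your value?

$3682.6

$3478.1: same outcome either way → loss $0.
$20278.9: truthful gives $3682.6, deviation gives $0 → loss $3682.6.
$38613.5: same outcome either way → loss $0.
$22754.8: truthful gives $1206.7, deviation gives $0 → loss $1206.7.
$20935.1: truthful gives $3026.4, deviation gives $0 → loss $3026.4.
$11915.2: same outcome either way → loss $0.
$23171.3: truthful gives $790.2, deviation gives $0 → loss $790.2.
Maximum loss: $3682.6.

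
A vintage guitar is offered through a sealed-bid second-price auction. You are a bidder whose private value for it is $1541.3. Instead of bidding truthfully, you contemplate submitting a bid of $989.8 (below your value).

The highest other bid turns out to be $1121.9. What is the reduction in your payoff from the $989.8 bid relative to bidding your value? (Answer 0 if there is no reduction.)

Bidding your value $1541.3: you win (since $1541.3 > $1121.9) and pay $1121.9. Payoff $419.4.
Bidding $989.8: you lose. Payoff $0.
The competing bid $1121.9 lies between your shaded bid and your value, so underbidding forfeits an item you could have won at a profitable price.
Loss from deviating = $419.4 − ($0) = $419.4.
In a second-price auction your bid sets only whether you win, not what you pay, so bidding your true value is weakly dominant.

$419.4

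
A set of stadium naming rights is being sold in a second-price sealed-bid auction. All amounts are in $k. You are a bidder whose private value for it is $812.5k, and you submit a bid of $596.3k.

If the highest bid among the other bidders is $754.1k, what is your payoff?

Your bid $596.3k is below the highest competing bid $754.1k, so you lose.
A losing bidder pays nothing and receives nothing: payoff = $0k.

$0k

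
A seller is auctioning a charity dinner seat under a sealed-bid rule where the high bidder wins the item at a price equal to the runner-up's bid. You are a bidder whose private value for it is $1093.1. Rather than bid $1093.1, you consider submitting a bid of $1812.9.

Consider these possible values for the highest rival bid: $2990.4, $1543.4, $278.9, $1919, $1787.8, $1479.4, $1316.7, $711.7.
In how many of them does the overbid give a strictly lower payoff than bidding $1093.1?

4

The deviation hurts exactly when the highest competing bid lies strictly between $1093.1 and $1812.9 — overbidding then wins at a price above your value.
$2990.4: above both → same outcome either way.
$1543.4: inside the interval → strictly worse (loss $450.3).
$278.9: below both → same outcome either way.
$1919: above both → same outcome either way.
$1787.8: inside the interval → strictly worse (loss $694.7).
$1479.4: inside the interval → strictly worse (loss $386.3).
$1316.7: inside the interval → strictly worse (loss $223.6).
$711.7: below both → same outcome either way.
Count: 4.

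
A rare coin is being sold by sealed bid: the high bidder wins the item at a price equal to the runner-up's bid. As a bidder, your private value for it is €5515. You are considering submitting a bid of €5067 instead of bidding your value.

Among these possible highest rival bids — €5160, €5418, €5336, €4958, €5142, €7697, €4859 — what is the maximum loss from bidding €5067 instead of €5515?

€373

€5160: truthful gives €355, deviation gives €0 → loss €355.
€5418: truthful gives €97, deviation gives €0 → loss €97.
€5336: truthful gives €179, deviation gives €0 → loss €179.
€4958: same outcome either way → loss €0.
€5142: truthful gives €373, deviation gives €0 → loss €373.
€7697: same outcome either way → loss €0.
€4859: same outcome either way → loss €0.
Maximum loss: €373.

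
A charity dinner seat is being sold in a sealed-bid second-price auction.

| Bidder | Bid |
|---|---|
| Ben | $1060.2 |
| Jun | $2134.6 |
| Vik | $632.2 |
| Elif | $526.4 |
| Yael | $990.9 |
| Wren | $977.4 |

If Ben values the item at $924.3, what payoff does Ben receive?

Highest bid: Jun at $2134.6, so Jun wins.
Second-highest bid: Ben at $1060.2 — that is the price the winner pays.
Ben did not win, so Ben pays nothing and receives nothing: payoff $0.

$0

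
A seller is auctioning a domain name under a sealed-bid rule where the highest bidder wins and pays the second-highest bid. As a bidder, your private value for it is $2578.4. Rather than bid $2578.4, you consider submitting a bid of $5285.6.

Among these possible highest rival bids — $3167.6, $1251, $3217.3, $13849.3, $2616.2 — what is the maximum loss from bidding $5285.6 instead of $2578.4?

$638.9

$3167.6: truthful gives $0, deviation gives −$589.2 → loss $589.2.
$1251: same outcome either way → loss $0.
$3217.3: truthful gives $0, deviation gives −$638.9 → loss $638.9.
$13849.3: same outcome either way → loss $0.
$2616.2: truthful gives $0, deviation gives −$37.8 → loss $37.8.
Maximum loss: $638.9.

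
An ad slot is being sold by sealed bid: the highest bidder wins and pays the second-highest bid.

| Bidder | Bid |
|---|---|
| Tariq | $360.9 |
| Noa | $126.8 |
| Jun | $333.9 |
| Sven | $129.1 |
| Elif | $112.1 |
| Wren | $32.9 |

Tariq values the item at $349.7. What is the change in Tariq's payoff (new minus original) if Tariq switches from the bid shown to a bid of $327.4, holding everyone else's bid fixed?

The highest bid among the other bidders is $333.9; Tariq's bid doesn't change that.
Original bid $360.9: Tariq is highest, pays the top rival bid $333.9; payoff $349.7 − $333.9 = $15.8.
Alternative bid $327.4: Tariq is not highest (top rival bid is $333.9); payoff $0.
Change in payoff = $0 − ($15.8) = −$15.8.

−$15.8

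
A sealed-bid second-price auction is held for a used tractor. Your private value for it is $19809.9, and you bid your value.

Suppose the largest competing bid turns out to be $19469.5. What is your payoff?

Your bid $19809.9 exceeds the highest competing bid $19469.5, so you win.
In a second-price auction the winner pays the second-highest bid, $19469.5.
Payoff = value − price = $19809.9 − $19469.5 = $340.4.

$340.4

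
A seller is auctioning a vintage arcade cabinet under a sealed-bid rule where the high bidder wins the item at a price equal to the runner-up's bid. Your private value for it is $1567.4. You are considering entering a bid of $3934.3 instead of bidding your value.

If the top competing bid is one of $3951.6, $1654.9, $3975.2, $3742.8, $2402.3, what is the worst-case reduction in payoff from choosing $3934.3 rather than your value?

$2175.4

$3951.6: same outcome either way → loss $0.
$1654.9: truthful gives $0, deviation gives −$87.5 → loss $87.5.
$3975.2: same outcome either way → loss $0.
$3742.8: truthful gives $0, deviation gives −$2175.4 → loss $2175.4.
$2402.3: truthful gives $0, deviation gives −$834.9 → loss $834.9.
Maximum loss: $2175.4.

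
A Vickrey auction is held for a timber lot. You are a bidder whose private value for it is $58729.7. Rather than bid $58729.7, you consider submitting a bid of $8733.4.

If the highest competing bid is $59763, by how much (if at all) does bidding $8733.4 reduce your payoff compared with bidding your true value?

$0

Bidding your value $58729.7: you lose (since $58729.7 < $59763). Payoff $0.
Bidding $8733.4: you lose. Payoff $0.
Difference = $0 − $0 = $0; both bids lead to the same outcome because the competing bid is above both your value and your alternative bid.
Because the price is fixed by the runner-up's bid, deviating from your value can only change a good outcome into a bad one — never the reverse.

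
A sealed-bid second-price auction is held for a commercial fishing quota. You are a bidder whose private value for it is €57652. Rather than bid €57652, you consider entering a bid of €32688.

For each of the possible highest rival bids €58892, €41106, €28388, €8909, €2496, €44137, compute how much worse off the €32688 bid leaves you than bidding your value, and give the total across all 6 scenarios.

The deviation costs you only when the competing bid falls strictly between €32688 and €57652; elsewhere both bids give the same outcome.
€58892: outcomes coincide → loss €0.
€41106: truthful payoff €16546, deviation payoff €0 → loss €16546.
€28388: outcomes coincide → loss €0.
€8909: outcomes coincide → loss €0.
€2496: outcomes coincide → loss €0.
€44137: truthful payoff €13515, deviation payoff €0 → loss €13515.
Total loss = €16546 + €13515 = €30061.

€30061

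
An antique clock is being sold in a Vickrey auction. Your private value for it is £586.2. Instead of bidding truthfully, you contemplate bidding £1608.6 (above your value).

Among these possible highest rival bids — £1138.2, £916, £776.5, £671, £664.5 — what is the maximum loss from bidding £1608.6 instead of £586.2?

£1138.2: truthful gives £0, deviation gives −£552 → loss £552.
£916: truthful gives £0, deviation gives −£329.8 → loss £329.8.
£776.5: truthful gives £0, deviation gives −£190.3 → loss £190.3.
£671: truthful gives £0, deviation gives −£84.8 → loss £84.8.
£664.5: truthful gives £0, deviation gives −£78.3 → loss £78.3.
Maximum loss: £552.

£552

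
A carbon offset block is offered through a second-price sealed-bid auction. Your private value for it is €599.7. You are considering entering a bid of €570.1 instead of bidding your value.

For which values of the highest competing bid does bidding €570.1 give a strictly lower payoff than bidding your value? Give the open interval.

If the competing bid is below €570.1, both bids win at the same price — no difference.
If it is above €599.7, both bids lose — no difference.
If it lies strictly between €570.1 and €599.7, bidding your value wins at a price below your value (positive payoff) while bidding €570.1 loses (payoff 0).
So the deviation strictly hurts on the open interval (€570.1, €599.7).
Truthful bidding weakly dominates here: raising your bid can only win items priced above your value, and lowering it can only forfeit items priced below.

(€570.1, €599.7)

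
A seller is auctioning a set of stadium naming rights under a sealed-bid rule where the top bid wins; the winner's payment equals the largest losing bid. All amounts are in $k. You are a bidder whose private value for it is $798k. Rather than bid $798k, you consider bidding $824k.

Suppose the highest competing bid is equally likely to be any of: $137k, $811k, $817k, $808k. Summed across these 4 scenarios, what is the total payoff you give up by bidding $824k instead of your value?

$42k

The deviation costs you only when the competing bid falls strictly between $798k and $824k; elsewhere both bids give the same outcome.
$137k: outcomes coincide → loss $0k.
$811k: truthful payoff $0k, deviation payoff −$13k → loss $13k.
$817k: truthful payoff $0k, deviation payoff −$19k → loss $19k.
$808k: truthful payoff $0k, deviation payoff −$10k → loss $10k.
Total loss = $13k + $19k + $10k = $42k.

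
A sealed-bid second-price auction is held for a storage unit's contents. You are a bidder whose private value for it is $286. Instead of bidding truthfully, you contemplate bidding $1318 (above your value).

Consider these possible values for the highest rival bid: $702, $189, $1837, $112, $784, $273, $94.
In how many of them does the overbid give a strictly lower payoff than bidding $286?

2

The deviation hurts exactly when the highest competing bid lies strictly between $286 and $1318 — overbidding then wins at a price above your value.
$702: inside the interval → strictly worse (loss $416).
$189: below both → same outcome either way.
$1837: above both → same outcome either way.
$112: below both → same outcome either way.
$784: inside the interval → strictly worse (loss $498).
$273: below both → same outcome either way.
$94: below both → same outcome either way.
Count: 2.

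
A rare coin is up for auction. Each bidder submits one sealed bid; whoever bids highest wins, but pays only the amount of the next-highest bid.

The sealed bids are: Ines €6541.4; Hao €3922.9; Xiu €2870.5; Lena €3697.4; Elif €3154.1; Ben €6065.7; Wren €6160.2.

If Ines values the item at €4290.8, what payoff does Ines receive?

Highest bid: Ines at €6541.4, so Ines wins.
Second-highest bid: Wren at €6160.2 — that is the price the winner pays.
Ines's payoff = value − price = €4290.8 − €6160.2 = −€1869.4.

−€1869.4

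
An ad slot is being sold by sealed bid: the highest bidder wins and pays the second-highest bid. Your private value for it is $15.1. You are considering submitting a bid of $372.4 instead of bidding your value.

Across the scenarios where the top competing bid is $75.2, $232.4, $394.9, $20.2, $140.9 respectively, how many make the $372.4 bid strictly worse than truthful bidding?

4

The deviation hurts exactly when the highest competing bid lies strictly between $15.1 and $372.4 — overbidding then wins at a price above your value.
$75.2: inside the interval → strictly worse (loss $60.1).
$232.4: inside the interval → strictly worse (loss $217.3).
$394.9: above both → same outcome either way.
$20.2: inside the interval → strictly worse (loss $5.1).
$140.9: inside the interval → strictly worse (loss $125.8).
Count: 4.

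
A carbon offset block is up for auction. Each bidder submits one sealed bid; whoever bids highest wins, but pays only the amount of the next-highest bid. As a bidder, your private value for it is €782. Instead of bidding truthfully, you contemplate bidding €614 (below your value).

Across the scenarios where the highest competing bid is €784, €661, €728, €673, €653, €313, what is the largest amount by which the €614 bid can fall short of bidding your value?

€784: same outcome either way → loss €0.
€661: truthful gives €121, deviation gives €0 → loss €121.
€728: truthful gives €54, deviation gives €0 → loss €54.
€673: truthful gives €109, deviation gives €0 → loss €109.
€653: truthful gives €129, deviation gives €0 → loss €129.
€313: same outcome either way → loss €0.
Maximum loss: €129.

€129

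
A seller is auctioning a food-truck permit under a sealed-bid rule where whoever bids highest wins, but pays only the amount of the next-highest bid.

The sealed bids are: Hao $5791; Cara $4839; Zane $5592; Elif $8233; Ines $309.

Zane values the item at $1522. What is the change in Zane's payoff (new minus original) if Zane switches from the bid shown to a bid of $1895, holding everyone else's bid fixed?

$0

The highest bid among the other bidders is $8233; Zane's bid doesn't change that.
Original bid $5592: Zane is not highest (top rival bid is $8233); payoff $0.
Alternative bid $1895: Zane is not highest (top rival bid is $8233); payoff $0.
Change in payoff = $0 − ($0) = $0.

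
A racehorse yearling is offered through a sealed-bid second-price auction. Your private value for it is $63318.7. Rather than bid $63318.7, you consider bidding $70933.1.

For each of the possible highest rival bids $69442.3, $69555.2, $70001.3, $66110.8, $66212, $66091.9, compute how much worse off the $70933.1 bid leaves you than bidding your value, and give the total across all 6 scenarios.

The deviation costs you only when the competing bid falls strictly between $63318.7 and $70933.1; elsewhere both bids give the same outcome.
$69442.3: truthful payoff $0, deviation payoff −$6123.6 → loss $6123.6.
$69555.2: truthful payoff $0, deviation payoff −$6236.5 → loss $6236.5.
$70001.3: truthful payoff $0, deviation payoff −$6682.6 → loss $6682.6.
$66110.8: truthful payoff $0, deviation payoff −$2792.1 → loss $2792.1.
$66212: truthful payoff $0, deviation payoff −$2893.3 → loss $2893.3.
$66091.9: truthful payoff $0, deviation payoff −$2773.2 → loss $2773.2.
Total loss = $6123.6 + $6236.5 + $6682.6 + $2792.1 + $2893.3 + $2773.2 = $27501.3.

$27501.3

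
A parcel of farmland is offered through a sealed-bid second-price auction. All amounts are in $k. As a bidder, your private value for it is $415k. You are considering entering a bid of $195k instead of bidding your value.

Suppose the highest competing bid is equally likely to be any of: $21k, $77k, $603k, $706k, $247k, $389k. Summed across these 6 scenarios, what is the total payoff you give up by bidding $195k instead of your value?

$194k

The deviation costs you only when the competing bid falls strictly between $195k and $415k; elsewhere both bids give the same outcome.
$21k: outcomes coincide → loss $0k.
$77k: outcomes coincide → loss $0k.
$603k: outcomes coincide → loss $0k.
$706k: outcomes coincide → loss $0k.
$247k: truthful payoff $168k, deviation payoff $0k → loss $168k.
$389k: truthful payoff $26k, deviation payoff $0k → loss $26k.
Total loss = $168k + $26k = $194k.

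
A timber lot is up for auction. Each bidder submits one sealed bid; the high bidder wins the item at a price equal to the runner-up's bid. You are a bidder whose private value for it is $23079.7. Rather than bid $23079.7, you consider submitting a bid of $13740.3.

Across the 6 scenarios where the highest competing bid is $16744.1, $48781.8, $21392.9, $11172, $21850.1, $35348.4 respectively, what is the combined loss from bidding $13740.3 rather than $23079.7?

$9252

The deviation costs you only when the competing bid falls strictly between $13740.3 and $23079.7; elsewhere both bids give the same outcome.
$16744.1: truthful payoff $6335.6, deviation payoff $0 → loss $6335.6.
$48781.8: outcomes coincide → loss $0.
$21392.9: truthful payoff $1686.8, deviation payoff $0 → loss $1686.8.
$11172: outcomes coincide → loss $0.
$21850.1: truthful payoff $1229.6, deviation payoff $0 → loss $1229.6.
$35348.4: outcomes coincide → loss $0.
Total loss = $6335.6 + $1686.8 + $1229.6 = $9252.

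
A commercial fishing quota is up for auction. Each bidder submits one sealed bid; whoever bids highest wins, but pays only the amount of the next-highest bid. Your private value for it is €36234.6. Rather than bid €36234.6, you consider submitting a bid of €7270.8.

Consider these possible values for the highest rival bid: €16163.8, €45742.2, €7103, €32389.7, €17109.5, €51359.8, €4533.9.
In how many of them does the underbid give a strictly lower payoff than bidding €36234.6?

3

The deviation hurts exactly when the highest competing bid lies strictly between €7270.8 and €36234.6 — underbidding then forfeits a profitable win.
€16163.8: inside the interval → strictly worse (loss €20070.8).
€45742.2: above both → same outcome either way.
€7103: below both → same outcome either way.
€32389.7: inside the interval → strictly worse (loss €3844.9).
€17109.5: inside the interval → strictly worse (loss €19125.1).
€51359.8: above both → same outcome either way.
€4533.9: below both → same outcome either way.
Count: 3.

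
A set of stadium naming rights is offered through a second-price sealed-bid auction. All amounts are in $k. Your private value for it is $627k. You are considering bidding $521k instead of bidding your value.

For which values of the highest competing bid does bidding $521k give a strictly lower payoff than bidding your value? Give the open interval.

($521k, $627k)

If the competing bid is below $521k, both bids win at the same price — no difference.
If it is above $627k, both bids lose — no difference.
If it lies strictly between $521k and $627k, bidding your value wins at a price below your value (positive payoff) while bidding $521k loses (payoff 0).
So the deviation strictly hurts on the open interval ($521k, $627k).
Because the price is fixed by the runner-up's bid, deviating from your value can only change a good outcome into a bad one — never the reverse.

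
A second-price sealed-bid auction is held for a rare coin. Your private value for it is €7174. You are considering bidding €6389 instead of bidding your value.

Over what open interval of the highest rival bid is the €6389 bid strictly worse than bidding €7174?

If the competing bid is below €6389, both bids win at the same price — no difference.
If it is above €7174, both bids lose — no difference.
If it lies strictly between €6389 and €7174, bidding your value wins at a price below your value (positive payoff) while bidding €6389 loses (payoff 0).
So the deviation strictly hurts on the open interval (€6389, €7174).

(€6389, €7174)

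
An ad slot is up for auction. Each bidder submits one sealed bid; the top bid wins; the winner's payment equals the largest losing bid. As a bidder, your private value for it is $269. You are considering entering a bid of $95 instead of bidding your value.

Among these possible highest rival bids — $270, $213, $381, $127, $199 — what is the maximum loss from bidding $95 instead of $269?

$142

$270: same outcome either way → loss $0.
$213: truthful gives $56, deviation gives $0 → loss $56.
$381: same outcome either way → loss $0.
$127: truthful gives $142, deviation gives $0 → loss $142.
$199: truthful gives $70, deviation gives $0 → loss $70.
Maximum loss: $142.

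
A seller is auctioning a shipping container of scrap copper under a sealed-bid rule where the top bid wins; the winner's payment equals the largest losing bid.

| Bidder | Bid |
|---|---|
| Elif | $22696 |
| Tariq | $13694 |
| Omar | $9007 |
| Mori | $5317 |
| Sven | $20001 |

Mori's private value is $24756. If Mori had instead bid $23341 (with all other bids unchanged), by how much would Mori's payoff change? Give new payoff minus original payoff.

The highest bid among the other bidders is $22696; Mori's bid doesn't change that.
Original bid $5317: Mori is not highest (top rival bid is $22696); payoff $0.
Alternative bid $23341: Mori is highest, pays the top rival bid $22696; payoff $24756 − $22696 = $2060.
Change in payoff = $2060 − ($0) = $2060.

$2060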